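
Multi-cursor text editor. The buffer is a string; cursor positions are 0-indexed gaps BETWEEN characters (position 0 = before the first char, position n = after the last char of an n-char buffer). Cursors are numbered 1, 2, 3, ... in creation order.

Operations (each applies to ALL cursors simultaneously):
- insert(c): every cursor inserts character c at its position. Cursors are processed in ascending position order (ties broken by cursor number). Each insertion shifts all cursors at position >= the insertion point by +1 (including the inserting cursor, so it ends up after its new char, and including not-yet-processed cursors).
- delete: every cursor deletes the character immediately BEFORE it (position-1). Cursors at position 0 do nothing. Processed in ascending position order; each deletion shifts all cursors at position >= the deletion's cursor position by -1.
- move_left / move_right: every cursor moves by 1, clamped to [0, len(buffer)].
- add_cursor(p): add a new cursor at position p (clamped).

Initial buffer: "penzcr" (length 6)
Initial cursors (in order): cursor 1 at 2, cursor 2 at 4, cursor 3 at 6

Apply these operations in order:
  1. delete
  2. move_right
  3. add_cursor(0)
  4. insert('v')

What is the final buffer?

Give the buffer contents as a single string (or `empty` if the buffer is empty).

After op 1 (delete): buffer="pnc" (len 3), cursors c1@1 c2@2 c3@3, authorship ...
After op 2 (move_right): buffer="pnc" (len 3), cursors c1@2 c2@3 c3@3, authorship ...
After op 3 (add_cursor(0)): buffer="pnc" (len 3), cursors c4@0 c1@2 c2@3 c3@3, authorship ...
After op 4 (insert('v')): buffer="vpnvcvv" (len 7), cursors c4@1 c1@4 c2@7 c3@7, authorship 4..1.23

Answer: vpnvcvv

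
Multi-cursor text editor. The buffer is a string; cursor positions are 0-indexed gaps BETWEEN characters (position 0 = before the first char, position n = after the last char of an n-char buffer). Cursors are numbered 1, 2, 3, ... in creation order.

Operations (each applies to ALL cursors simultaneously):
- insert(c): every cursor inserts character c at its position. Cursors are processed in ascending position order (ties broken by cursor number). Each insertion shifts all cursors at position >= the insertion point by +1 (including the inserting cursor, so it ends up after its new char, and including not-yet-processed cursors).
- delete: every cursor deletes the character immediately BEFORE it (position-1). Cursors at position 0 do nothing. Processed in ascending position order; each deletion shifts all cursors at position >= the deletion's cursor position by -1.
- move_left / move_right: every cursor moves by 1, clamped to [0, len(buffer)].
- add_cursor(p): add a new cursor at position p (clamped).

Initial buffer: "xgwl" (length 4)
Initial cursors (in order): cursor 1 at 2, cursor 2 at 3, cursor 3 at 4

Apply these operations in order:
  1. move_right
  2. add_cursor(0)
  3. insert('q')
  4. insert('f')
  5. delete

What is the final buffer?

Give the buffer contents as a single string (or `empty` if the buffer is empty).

After op 1 (move_right): buffer="xgwl" (len 4), cursors c1@3 c2@4 c3@4, authorship ....
After op 2 (add_cursor(0)): buffer="xgwl" (len 4), cursors c4@0 c1@3 c2@4 c3@4, authorship ....
After op 3 (insert('q')): buffer="qxgwqlqq" (len 8), cursors c4@1 c1@5 c2@8 c3@8, authorship 4...1.23
After op 4 (insert('f')): buffer="qfxgwqflqqff" (len 12), cursors c4@2 c1@7 c2@12 c3@12, authorship 44...11.2323
After op 5 (delete): buffer="qxgwqlqq" (len 8), cursors c4@1 c1@5 c2@8 c3@8, authorship 4...1.23

Answer: qxgwqlqq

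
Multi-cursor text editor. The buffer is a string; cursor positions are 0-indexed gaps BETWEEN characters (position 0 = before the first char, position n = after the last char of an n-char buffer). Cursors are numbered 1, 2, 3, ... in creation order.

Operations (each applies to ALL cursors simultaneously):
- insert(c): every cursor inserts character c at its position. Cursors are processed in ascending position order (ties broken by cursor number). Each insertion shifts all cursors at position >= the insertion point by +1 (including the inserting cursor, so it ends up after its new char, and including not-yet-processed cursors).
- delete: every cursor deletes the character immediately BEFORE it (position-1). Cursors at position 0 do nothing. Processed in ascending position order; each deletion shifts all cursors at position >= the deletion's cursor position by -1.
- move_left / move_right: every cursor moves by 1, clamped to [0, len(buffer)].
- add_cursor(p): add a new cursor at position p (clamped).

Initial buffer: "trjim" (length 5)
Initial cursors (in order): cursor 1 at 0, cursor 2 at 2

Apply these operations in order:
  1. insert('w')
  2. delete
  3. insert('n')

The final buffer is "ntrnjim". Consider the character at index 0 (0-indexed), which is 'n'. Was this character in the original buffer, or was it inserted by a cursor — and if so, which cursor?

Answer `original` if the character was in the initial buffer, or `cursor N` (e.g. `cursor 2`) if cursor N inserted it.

After op 1 (insert('w')): buffer="wtrwjim" (len 7), cursors c1@1 c2@4, authorship 1..2...
After op 2 (delete): buffer="trjim" (len 5), cursors c1@0 c2@2, authorship .....
After op 3 (insert('n')): buffer="ntrnjim" (len 7), cursors c1@1 c2@4, authorship 1..2...
Authorship (.=original, N=cursor N): 1 . . 2 . . .
Index 0: author = 1

Answer: cursor 1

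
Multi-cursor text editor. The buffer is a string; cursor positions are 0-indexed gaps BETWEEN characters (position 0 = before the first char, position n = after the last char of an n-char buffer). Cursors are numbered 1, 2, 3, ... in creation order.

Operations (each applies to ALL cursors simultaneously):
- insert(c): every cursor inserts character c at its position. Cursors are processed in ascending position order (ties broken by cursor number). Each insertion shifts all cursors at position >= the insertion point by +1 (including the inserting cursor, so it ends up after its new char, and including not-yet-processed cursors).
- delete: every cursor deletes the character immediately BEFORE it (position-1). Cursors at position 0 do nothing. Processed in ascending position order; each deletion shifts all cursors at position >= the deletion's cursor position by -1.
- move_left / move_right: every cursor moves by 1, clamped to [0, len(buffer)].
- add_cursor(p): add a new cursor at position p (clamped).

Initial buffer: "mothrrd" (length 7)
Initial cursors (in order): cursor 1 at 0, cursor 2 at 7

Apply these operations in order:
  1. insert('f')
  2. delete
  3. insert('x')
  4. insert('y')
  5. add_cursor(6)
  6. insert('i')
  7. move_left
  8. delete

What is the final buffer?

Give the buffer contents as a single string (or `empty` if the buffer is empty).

Answer: ximotirrdxi

Derivation:
After op 1 (insert('f')): buffer="fmothrrdf" (len 9), cursors c1@1 c2@9, authorship 1.......2
After op 2 (delete): buffer="mothrrd" (len 7), cursors c1@0 c2@7, authorship .......
After op 3 (insert('x')): buffer="xmothrrdx" (len 9), cursors c1@1 c2@9, authorship 1.......2
After op 4 (insert('y')): buffer="xymothrrdxy" (len 11), cursors c1@2 c2@11, authorship 11.......22
After op 5 (add_cursor(6)): buffer="xymothrrdxy" (len 11), cursors c1@2 c3@6 c2@11, authorship 11.......22
After op 6 (insert('i')): buffer="xyimothirrdxyi" (len 14), cursors c1@3 c3@8 c2@14, authorship 111....3...222
After op 7 (move_left): buffer="xyimothirrdxyi" (len 14), cursors c1@2 c3@7 c2@13, authorship 111....3...222
After op 8 (delete): buffer="ximotirrdxi" (len 11), cursors c1@1 c3@5 c2@10, authorship 11...3...22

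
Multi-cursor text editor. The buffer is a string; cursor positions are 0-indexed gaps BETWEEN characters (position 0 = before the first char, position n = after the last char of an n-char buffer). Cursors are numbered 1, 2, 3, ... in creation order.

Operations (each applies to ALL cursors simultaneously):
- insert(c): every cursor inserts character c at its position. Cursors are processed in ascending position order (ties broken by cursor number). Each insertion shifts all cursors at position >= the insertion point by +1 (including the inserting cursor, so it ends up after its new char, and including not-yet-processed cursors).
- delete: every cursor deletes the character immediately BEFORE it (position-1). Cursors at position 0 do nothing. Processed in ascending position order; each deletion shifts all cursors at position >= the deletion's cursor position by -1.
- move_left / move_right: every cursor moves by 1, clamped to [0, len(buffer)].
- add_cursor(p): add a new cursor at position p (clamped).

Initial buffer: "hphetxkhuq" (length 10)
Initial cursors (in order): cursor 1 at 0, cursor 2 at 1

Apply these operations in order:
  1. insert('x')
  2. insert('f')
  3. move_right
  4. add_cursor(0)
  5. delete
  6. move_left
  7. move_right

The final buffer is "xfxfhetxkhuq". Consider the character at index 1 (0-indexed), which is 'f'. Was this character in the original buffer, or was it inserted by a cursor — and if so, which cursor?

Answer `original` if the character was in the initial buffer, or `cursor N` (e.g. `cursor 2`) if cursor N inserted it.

After op 1 (insert('x')): buffer="xhxphetxkhuq" (len 12), cursors c1@1 c2@3, authorship 1.2.........
After op 2 (insert('f')): buffer="xfhxfphetxkhuq" (len 14), cursors c1@2 c2@5, authorship 11.22.........
After op 3 (move_right): buffer="xfhxfphetxkhuq" (len 14), cursors c1@3 c2@6, authorship 11.22.........
After op 4 (add_cursor(0)): buffer="xfhxfphetxkhuq" (len 14), cursors c3@0 c1@3 c2@6, authorship 11.22.........
After op 5 (delete): buffer="xfxfhetxkhuq" (len 12), cursors c3@0 c1@2 c2@4, authorship 1122........
After op 6 (move_left): buffer="xfxfhetxkhuq" (len 12), cursors c3@0 c1@1 c2@3, authorship 1122........
After op 7 (move_right): buffer="xfxfhetxkhuq" (len 12), cursors c3@1 c1@2 c2@4, authorship 1122........
Authorship (.=original, N=cursor N): 1 1 2 2 . . . . . . . .
Index 1: author = 1

Answer: cursor 1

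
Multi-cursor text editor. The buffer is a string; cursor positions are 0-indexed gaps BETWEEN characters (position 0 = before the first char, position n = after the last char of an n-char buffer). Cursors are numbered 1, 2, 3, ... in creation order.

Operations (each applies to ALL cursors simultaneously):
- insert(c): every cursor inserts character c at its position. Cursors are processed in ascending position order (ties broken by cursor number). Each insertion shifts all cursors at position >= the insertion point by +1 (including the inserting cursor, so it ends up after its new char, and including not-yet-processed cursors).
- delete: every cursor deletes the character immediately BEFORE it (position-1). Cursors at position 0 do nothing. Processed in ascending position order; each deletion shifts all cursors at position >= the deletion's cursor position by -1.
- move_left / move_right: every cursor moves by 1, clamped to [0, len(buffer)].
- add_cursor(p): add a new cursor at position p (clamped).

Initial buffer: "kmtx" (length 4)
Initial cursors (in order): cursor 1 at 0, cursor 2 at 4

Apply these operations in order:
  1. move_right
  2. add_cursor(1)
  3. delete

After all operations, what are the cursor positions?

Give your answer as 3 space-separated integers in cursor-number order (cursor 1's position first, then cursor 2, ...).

After op 1 (move_right): buffer="kmtx" (len 4), cursors c1@1 c2@4, authorship ....
After op 2 (add_cursor(1)): buffer="kmtx" (len 4), cursors c1@1 c3@1 c2@4, authorship ....
After op 3 (delete): buffer="mt" (len 2), cursors c1@0 c3@0 c2@2, authorship ..

Answer: 0 2 0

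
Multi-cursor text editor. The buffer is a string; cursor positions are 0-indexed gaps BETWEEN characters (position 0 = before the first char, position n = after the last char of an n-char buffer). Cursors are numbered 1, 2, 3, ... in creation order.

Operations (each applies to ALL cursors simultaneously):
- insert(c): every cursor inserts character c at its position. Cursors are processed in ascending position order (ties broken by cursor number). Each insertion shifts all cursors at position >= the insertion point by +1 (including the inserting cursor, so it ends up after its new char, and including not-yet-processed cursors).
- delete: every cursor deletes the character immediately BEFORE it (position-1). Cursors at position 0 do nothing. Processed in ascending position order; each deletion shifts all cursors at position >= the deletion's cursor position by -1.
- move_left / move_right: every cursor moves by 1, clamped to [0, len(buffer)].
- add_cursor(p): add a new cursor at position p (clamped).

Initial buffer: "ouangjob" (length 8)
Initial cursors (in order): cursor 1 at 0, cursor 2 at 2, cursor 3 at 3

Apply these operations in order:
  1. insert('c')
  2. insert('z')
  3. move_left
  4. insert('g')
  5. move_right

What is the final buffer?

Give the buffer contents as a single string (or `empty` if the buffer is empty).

After op 1 (insert('c')): buffer="coucacngjob" (len 11), cursors c1@1 c2@4 c3@6, authorship 1..2.3.....
After op 2 (insert('z')): buffer="czouczaczngjob" (len 14), cursors c1@2 c2@6 c3@9, authorship 11..22.33.....
After op 3 (move_left): buffer="czouczaczngjob" (len 14), cursors c1@1 c2@5 c3@8, authorship 11..22.33.....
After op 4 (insert('g')): buffer="cgzoucgzacgzngjob" (len 17), cursors c1@2 c2@7 c3@11, authorship 111..222.333.....
After op 5 (move_right): buffer="cgzoucgzacgzngjob" (len 17), cursors c1@3 c2@8 c3@12, authorship 111..222.333.....

Answer: cgzoucgzacgzngjob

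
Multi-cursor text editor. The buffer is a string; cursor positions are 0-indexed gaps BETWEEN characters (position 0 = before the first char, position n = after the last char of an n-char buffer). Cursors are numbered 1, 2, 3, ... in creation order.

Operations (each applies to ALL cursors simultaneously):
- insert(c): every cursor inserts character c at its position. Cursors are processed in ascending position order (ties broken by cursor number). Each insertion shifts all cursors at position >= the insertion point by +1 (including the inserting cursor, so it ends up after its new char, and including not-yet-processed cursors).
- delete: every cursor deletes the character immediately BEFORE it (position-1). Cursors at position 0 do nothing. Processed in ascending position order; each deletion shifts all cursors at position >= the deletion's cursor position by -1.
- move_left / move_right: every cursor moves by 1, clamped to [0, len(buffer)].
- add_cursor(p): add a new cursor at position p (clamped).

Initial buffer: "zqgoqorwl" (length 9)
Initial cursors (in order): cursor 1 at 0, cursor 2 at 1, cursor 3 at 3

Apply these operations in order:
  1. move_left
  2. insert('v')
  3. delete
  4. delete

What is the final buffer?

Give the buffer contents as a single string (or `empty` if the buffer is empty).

Answer: zgoqorwl

Derivation:
After op 1 (move_left): buffer="zqgoqorwl" (len 9), cursors c1@0 c2@0 c3@2, authorship .........
After op 2 (insert('v')): buffer="vvzqvgoqorwl" (len 12), cursors c1@2 c2@2 c3@5, authorship 12..3.......
After op 3 (delete): buffer="zqgoqorwl" (len 9), cursors c1@0 c2@0 c3@2, authorship .........
After op 4 (delete): buffer="zgoqorwl" (len 8), cursors c1@0 c2@0 c3@1, authorship ........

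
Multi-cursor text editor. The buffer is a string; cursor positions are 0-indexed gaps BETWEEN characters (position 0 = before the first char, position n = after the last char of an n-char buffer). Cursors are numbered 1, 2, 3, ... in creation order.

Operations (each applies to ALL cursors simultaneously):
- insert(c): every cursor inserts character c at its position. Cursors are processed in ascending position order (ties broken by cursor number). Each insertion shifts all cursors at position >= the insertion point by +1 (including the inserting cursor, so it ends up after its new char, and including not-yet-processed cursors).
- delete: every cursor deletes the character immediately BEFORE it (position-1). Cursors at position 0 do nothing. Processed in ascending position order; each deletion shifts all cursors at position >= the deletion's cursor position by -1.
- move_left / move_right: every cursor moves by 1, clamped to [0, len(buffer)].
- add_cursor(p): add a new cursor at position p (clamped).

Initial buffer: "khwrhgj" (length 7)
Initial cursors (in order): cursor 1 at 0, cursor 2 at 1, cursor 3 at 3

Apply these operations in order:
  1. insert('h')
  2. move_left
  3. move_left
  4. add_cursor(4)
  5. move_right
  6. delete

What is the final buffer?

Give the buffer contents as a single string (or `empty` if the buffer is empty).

Answer: hhrhgj

Derivation:
After op 1 (insert('h')): buffer="hkhhwhrhgj" (len 10), cursors c1@1 c2@3 c3@6, authorship 1.2..3....
After op 2 (move_left): buffer="hkhhwhrhgj" (len 10), cursors c1@0 c2@2 c3@5, authorship 1.2..3....
After op 3 (move_left): buffer="hkhhwhrhgj" (len 10), cursors c1@0 c2@1 c3@4, authorship 1.2..3....
After op 4 (add_cursor(4)): buffer="hkhhwhrhgj" (len 10), cursors c1@0 c2@1 c3@4 c4@4, authorship 1.2..3....
After op 5 (move_right): buffer="hkhhwhrhgj" (len 10), cursors c1@1 c2@2 c3@5 c4@5, authorship 1.2..3....
After op 6 (delete): buffer="hhrhgj" (len 6), cursors c1@0 c2@0 c3@1 c4@1, authorship 23....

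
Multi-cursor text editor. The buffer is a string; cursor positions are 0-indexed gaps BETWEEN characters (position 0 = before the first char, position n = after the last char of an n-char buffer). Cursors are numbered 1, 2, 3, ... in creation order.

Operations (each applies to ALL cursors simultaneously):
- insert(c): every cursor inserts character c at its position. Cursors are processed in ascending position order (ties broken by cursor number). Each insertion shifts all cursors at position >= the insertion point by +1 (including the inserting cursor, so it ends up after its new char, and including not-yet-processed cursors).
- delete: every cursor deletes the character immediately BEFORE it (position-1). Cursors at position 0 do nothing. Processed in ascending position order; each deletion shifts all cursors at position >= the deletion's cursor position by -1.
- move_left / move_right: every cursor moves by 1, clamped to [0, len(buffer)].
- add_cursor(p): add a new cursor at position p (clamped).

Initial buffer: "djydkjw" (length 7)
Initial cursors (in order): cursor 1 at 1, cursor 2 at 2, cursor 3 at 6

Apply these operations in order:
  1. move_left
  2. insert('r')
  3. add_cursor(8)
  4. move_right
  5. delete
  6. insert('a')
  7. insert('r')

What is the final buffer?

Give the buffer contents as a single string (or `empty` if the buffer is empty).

After op 1 (move_left): buffer="djydkjw" (len 7), cursors c1@0 c2@1 c3@5, authorship .......
After op 2 (insert('r')): buffer="rdrjydkrjw" (len 10), cursors c1@1 c2@3 c3@8, authorship 1.2....3..
After op 3 (add_cursor(8)): buffer="rdrjydkrjw" (len 10), cursors c1@1 c2@3 c3@8 c4@8, authorship 1.2....3..
After op 4 (move_right): buffer="rdrjydkrjw" (len 10), cursors c1@2 c2@4 c3@9 c4@9, authorship 1.2....3..
After op 5 (delete): buffer="rrydkw" (len 6), cursors c1@1 c2@2 c3@5 c4@5, authorship 12....
After op 6 (insert('a')): buffer="raraydkaaw" (len 10), cursors c1@2 c2@4 c3@9 c4@9, authorship 1122...34.
After op 7 (insert('r')): buffer="rarrarydkaarrw" (len 14), cursors c1@3 c2@6 c3@13 c4@13, authorship 111222...3434.

Answer: rarrarydkaarrw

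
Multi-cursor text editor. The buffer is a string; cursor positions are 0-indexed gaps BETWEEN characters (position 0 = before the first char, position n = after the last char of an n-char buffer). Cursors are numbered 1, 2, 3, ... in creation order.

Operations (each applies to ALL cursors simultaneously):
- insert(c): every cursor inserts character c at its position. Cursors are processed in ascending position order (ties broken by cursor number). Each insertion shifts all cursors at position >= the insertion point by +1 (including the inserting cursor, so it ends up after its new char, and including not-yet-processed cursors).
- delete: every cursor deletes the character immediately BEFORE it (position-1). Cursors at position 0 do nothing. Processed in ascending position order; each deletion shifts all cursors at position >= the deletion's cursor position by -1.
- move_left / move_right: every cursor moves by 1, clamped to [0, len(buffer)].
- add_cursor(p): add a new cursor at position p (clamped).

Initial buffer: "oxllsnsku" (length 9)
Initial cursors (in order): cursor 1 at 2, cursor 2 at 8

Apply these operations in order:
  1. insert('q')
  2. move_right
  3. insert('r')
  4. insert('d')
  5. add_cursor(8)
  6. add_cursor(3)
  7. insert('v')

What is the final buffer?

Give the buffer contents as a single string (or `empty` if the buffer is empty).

After op 1 (insert('q')): buffer="oxqllsnskqu" (len 11), cursors c1@3 c2@10, authorship ..1......2.
After op 2 (move_right): buffer="oxqllsnskqu" (len 11), cursors c1@4 c2@11, authorship ..1......2.
After op 3 (insert('r')): buffer="oxqlrlsnskqur" (len 13), cursors c1@5 c2@13, authorship ..1.1.....2.2
After op 4 (insert('d')): buffer="oxqlrdlsnskqurd" (len 15), cursors c1@6 c2@15, authorship ..1.11.....2.22
After op 5 (add_cursor(8)): buffer="oxqlrdlsnskqurd" (len 15), cursors c1@6 c3@8 c2@15, authorship ..1.11.....2.22
After op 6 (add_cursor(3)): buffer="oxqlrdlsnskqurd" (len 15), cursors c4@3 c1@6 c3@8 c2@15, authorship ..1.11.....2.22
After op 7 (insert('v')): buffer="oxqvlrdvlsvnskqurdv" (len 19), cursors c4@4 c1@8 c3@11 c2@19, authorship ..14.111..3...2.222

Answer: oxqvlrdvlsvnskqurdv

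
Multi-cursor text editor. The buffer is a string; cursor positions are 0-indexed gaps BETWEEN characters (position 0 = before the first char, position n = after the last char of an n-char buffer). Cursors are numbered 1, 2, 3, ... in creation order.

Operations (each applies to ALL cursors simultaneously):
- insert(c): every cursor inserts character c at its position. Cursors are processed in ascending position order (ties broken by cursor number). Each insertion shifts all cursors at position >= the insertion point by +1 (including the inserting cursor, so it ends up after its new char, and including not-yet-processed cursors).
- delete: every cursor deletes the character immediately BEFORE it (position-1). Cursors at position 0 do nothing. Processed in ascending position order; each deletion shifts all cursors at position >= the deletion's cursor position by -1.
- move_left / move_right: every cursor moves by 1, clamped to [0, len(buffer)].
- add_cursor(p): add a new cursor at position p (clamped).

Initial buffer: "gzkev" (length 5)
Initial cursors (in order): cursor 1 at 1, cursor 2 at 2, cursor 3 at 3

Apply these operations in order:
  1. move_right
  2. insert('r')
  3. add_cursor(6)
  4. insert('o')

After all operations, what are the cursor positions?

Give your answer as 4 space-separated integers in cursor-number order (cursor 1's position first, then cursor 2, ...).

Answer: 4 7 11 9

Derivation:
After op 1 (move_right): buffer="gzkev" (len 5), cursors c1@2 c2@3 c3@4, authorship .....
After op 2 (insert('r')): buffer="gzrkrerv" (len 8), cursors c1@3 c2@5 c3@7, authorship ..1.2.3.
After op 3 (add_cursor(6)): buffer="gzrkrerv" (len 8), cursors c1@3 c2@5 c4@6 c3@7, authorship ..1.2.3.
After op 4 (insert('o')): buffer="gzrokroeorov" (len 12), cursors c1@4 c2@7 c4@9 c3@11, authorship ..11.22.433.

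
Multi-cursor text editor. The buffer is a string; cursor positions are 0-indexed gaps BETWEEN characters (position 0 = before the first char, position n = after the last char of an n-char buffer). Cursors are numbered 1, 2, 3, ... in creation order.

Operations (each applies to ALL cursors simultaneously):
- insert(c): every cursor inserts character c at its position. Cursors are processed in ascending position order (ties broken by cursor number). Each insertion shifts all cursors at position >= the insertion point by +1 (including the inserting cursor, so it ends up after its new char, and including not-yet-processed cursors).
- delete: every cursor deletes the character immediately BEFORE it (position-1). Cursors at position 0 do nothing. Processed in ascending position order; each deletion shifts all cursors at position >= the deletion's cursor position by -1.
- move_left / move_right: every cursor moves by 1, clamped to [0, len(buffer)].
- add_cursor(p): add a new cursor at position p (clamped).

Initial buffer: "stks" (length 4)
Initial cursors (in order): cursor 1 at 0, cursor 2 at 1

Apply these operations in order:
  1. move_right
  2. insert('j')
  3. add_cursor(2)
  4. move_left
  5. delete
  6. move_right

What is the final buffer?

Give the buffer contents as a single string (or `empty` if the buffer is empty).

Answer: jjks

Derivation:
After op 1 (move_right): buffer="stks" (len 4), cursors c1@1 c2@2, authorship ....
After op 2 (insert('j')): buffer="sjtjks" (len 6), cursors c1@2 c2@4, authorship .1.2..
After op 3 (add_cursor(2)): buffer="sjtjks" (len 6), cursors c1@2 c3@2 c2@4, authorship .1.2..
After op 4 (move_left): buffer="sjtjks" (len 6), cursors c1@1 c3@1 c2@3, authorship .1.2..
After op 5 (delete): buffer="jjks" (len 4), cursors c1@0 c3@0 c2@1, authorship 12..
After op 6 (move_right): buffer="jjks" (len 4), cursors c1@1 c3@1 c2@2, authorship 12..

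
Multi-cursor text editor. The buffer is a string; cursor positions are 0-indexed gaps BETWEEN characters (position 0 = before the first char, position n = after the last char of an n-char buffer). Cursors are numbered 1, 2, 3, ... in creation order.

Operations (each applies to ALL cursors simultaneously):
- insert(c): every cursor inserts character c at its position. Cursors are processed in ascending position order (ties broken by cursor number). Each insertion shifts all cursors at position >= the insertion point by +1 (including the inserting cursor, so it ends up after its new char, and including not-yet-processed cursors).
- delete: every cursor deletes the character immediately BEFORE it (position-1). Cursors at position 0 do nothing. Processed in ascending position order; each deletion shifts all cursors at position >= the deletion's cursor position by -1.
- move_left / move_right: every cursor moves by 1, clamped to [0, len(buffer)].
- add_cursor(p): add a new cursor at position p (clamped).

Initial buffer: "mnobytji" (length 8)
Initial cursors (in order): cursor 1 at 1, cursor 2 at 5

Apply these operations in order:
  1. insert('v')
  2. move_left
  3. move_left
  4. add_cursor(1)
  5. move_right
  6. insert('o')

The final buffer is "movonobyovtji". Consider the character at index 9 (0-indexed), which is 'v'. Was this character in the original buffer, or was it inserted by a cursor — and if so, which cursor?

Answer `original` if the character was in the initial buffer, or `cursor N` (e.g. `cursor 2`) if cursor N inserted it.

Answer: cursor 2

Derivation:
After op 1 (insert('v')): buffer="mvnobyvtji" (len 10), cursors c1@2 c2@7, authorship .1....2...
After op 2 (move_left): buffer="mvnobyvtji" (len 10), cursors c1@1 c2@6, authorship .1....2...
After op 3 (move_left): buffer="mvnobyvtji" (len 10), cursors c1@0 c2@5, authorship .1....2...
After op 4 (add_cursor(1)): buffer="mvnobyvtji" (len 10), cursors c1@0 c3@1 c2@5, authorship .1....2...
After op 5 (move_right): buffer="mvnobyvtji" (len 10), cursors c1@1 c3@2 c2@6, authorship .1....2...
After op 6 (insert('o')): buffer="movonobyovtji" (len 13), cursors c1@2 c3@4 c2@9, authorship .113....22...
Authorship (.=original, N=cursor N): . 1 1 3 . . . . 2 2 . . .
Index 9: author = 2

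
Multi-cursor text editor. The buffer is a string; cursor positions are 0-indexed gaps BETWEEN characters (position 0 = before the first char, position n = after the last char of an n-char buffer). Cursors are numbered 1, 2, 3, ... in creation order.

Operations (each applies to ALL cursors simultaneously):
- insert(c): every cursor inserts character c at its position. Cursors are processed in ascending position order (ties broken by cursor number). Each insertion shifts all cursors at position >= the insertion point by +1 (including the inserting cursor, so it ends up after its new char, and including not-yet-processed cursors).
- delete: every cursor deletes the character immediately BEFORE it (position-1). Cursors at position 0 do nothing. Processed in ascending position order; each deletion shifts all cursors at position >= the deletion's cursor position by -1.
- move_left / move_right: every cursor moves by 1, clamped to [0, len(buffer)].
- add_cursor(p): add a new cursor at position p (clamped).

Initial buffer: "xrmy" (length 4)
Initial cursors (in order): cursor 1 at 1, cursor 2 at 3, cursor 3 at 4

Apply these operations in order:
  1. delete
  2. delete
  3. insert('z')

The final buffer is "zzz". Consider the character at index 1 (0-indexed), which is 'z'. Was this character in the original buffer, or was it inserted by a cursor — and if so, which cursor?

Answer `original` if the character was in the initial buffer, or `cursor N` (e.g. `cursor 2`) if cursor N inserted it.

Answer: cursor 2

Derivation:
After op 1 (delete): buffer="r" (len 1), cursors c1@0 c2@1 c3@1, authorship .
After op 2 (delete): buffer="" (len 0), cursors c1@0 c2@0 c3@0, authorship 
After op 3 (insert('z')): buffer="zzz" (len 3), cursors c1@3 c2@3 c3@3, authorship 123
Authorship (.=original, N=cursor N): 1 2 3
Index 1: author = 2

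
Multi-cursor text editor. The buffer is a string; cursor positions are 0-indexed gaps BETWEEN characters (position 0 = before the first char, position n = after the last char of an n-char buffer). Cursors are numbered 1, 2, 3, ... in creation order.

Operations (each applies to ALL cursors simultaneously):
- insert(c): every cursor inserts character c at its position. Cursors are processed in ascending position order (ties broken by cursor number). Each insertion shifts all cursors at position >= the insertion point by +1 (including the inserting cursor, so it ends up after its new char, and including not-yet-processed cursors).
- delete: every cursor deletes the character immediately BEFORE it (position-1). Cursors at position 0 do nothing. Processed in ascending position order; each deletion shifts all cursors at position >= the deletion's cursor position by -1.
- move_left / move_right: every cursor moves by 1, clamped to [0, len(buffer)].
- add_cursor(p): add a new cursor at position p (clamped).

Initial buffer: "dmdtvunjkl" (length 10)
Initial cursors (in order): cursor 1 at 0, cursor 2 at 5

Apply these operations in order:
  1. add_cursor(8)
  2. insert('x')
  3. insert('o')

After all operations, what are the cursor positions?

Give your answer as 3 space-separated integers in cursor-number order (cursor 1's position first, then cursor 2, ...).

Answer: 2 9 14

Derivation:
After op 1 (add_cursor(8)): buffer="dmdtvunjkl" (len 10), cursors c1@0 c2@5 c3@8, authorship ..........
After op 2 (insert('x')): buffer="xdmdtvxunjxkl" (len 13), cursors c1@1 c2@7 c3@11, authorship 1.....2...3..
After op 3 (insert('o')): buffer="xodmdtvxounjxokl" (len 16), cursors c1@2 c2@9 c3@14, authorship 11.....22...33..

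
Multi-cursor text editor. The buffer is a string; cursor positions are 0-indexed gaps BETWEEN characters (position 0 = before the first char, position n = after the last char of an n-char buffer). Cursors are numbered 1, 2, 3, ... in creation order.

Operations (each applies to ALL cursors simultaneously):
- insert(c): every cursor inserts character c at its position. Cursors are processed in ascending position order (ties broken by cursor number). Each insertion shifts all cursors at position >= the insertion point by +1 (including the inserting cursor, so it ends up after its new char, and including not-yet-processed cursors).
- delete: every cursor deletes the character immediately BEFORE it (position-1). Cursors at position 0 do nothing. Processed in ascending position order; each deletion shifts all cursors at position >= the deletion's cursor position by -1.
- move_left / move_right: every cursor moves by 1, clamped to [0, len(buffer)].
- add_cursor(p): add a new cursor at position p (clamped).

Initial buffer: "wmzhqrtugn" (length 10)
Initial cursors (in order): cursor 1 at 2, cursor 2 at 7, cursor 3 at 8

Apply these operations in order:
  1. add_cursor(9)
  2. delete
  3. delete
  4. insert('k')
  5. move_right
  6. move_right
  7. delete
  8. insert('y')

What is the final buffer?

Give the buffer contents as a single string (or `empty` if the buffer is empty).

After op 1 (add_cursor(9)): buffer="wmzhqrtugn" (len 10), cursors c1@2 c2@7 c3@8 c4@9, authorship ..........
After op 2 (delete): buffer="wzhqrn" (len 6), cursors c1@1 c2@5 c3@5 c4@5, authorship ......
After op 3 (delete): buffer="zn" (len 2), cursors c1@0 c2@1 c3@1 c4@1, authorship ..
After op 4 (insert('k')): buffer="kzkkkn" (len 6), cursors c1@1 c2@5 c3@5 c4@5, authorship 1.234.
After op 5 (move_right): buffer="kzkkkn" (len 6), cursors c1@2 c2@6 c3@6 c4@6, authorship 1.234.
After op 6 (move_right): buffer="kzkkkn" (len 6), cursors c1@3 c2@6 c3@6 c4@6, authorship 1.234.
After op 7 (delete): buffer="kz" (len 2), cursors c1@2 c2@2 c3@2 c4@2, authorship 1.
After op 8 (insert('y')): buffer="kzyyyy" (len 6), cursors c1@6 c2@6 c3@6 c4@6, authorship 1.1234

Answer: kzyyyy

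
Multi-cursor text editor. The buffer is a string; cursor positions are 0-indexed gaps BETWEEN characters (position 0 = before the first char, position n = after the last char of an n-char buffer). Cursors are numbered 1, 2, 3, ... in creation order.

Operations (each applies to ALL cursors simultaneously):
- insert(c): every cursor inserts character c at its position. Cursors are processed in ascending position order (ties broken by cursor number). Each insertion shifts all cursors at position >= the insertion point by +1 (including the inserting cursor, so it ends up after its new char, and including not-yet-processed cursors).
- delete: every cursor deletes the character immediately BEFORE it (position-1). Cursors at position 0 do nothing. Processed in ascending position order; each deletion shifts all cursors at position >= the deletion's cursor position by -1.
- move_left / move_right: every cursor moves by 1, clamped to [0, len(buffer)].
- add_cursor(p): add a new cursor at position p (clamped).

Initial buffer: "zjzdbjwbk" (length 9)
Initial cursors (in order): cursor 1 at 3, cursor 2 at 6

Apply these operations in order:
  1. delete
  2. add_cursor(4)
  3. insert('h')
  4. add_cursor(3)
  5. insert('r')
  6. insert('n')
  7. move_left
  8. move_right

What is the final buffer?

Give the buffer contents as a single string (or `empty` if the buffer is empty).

Answer: zjhrrnndbhhrrnnwbk

Derivation:
After op 1 (delete): buffer="zjdbwbk" (len 7), cursors c1@2 c2@4, authorship .......
After op 2 (add_cursor(4)): buffer="zjdbwbk" (len 7), cursors c1@2 c2@4 c3@4, authorship .......
After op 3 (insert('h')): buffer="zjhdbhhwbk" (len 10), cursors c1@3 c2@7 c3@7, authorship ..1..23...
After op 4 (add_cursor(3)): buffer="zjhdbhhwbk" (len 10), cursors c1@3 c4@3 c2@7 c3@7, authorship ..1..23...
After op 5 (insert('r')): buffer="zjhrrdbhhrrwbk" (len 14), cursors c1@5 c4@5 c2@11 c3@11, authorship ..114..2323...
After op 6 (insert('n')): buffer="zjhrrnndbhhrrnnwbk" (len 18), cursors c1@7 c4@7 c2@15 c3@15, authorship ..11414..232323...
After op 7 (move_left): buffer="zjhrrnndbhhrrnnwbk" (len 18), cursors c1@6 c4@6 c2@14 c3@14, authorship ..11414..232323...
After op 8 (move_right): buffer="zjhrrnndbhhrrnnwbk" (len 18), cursors c1@7 c4@7 c2@15 c3@15, authorship ..11414..232323...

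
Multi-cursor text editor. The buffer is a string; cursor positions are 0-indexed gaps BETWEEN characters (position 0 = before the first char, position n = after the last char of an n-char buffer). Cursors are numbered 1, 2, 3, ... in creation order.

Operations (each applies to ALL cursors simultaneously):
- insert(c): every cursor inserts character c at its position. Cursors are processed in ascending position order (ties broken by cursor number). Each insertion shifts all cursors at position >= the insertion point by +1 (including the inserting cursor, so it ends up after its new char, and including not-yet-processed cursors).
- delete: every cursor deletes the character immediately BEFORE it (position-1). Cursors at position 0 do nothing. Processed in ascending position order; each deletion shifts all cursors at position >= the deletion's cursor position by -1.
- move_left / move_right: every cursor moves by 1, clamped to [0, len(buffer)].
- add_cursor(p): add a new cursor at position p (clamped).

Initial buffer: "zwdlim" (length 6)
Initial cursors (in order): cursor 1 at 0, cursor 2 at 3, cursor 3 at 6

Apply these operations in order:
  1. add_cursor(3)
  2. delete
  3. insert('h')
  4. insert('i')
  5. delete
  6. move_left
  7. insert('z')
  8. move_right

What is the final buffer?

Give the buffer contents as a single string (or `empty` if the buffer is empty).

After op 1 (add_cursor(3)): buffer="zwdlim" (len 6), cursors c1@0 c2@3 c4@3 c3@6, authorship ......
After op 2 (delete): buffer="zli" (len 3), cursors c1@0 c2@1 c4@1 c3@3, authorship ...
After op 3 (insert('h')): buffer="hzhhlih" (len 7), cursors c1@1 c2@4 c4@4 c3@7, authorship 1.24..3
After op 4 (insert('i')): buffer="hizhhiilihi" (len 11), cursors c1@2 c2@7 c4@7 c3@11, authorship 11.2424..33
After op 5 (delete): buffer="hzhhlih" (len 7), cursors c1@1 c2@4 c4@4 c3@7, authorship 1.24..3
After op 6 (move_left): buffer="hzhhlih" (len 7), cursors c1@0 c2@3 c4@3 c3@6, authorship 1.24..3
After op 7 (insert('z')): buffer="zhzhzzhlizh" (len 11), cursors c1@1 c2@6 c4@6 c3@10, authorship 11.2244..33
After op 8 (move_right): buffer="zhzhzzhlizh" (len 11), cursors c1@2 c2@7 c4@7 c3@11, authorship 11.2244..33

Answer: zhzhzzhlizh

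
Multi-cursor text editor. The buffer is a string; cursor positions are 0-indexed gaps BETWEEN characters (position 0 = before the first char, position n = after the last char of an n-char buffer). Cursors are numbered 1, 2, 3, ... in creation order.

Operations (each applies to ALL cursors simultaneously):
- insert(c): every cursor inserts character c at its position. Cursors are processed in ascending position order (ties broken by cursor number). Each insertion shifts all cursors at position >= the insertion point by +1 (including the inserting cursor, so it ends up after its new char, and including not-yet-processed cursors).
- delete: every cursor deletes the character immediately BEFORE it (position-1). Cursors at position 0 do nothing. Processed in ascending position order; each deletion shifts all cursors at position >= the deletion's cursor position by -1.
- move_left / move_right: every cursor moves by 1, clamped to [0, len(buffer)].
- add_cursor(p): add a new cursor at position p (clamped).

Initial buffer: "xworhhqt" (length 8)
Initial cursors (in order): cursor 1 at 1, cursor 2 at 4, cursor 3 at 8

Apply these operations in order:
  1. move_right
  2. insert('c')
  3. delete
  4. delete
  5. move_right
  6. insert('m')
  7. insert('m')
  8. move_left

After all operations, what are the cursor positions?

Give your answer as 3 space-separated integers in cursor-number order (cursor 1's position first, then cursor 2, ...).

Answer: 3 7 10

Derivation:
After op 1 (move_right): buffer="xworhhqt" (len 8), cursors c1@2 c2@5 c3@8, authorship ........
After op 2 (insert('c')): buffer="xwcorhchqtc" (len 11), cursors c1@3 c2@7 c3@11, authorship ..1...2...3
After op 3 (delete): buffer="xworhhqt" (len 8), cursors c1@2 c2@5 c3@8, authorship ........
After op 4 (delete): buffer="xorhq" (len 5), cursors c1@1 c2@3 c3@5, authorship .....
After op 5 (move_right): buffer="xorhq" (len 5), cursors c1@2 c2@4 c3@5, authorship .....
After op 6 (insert('m')): buffer="xomrhmqm" (len 8), cursors c1@3 c2@6 c3@8, authorship ..1..2.3
After op 7 (insert('m')): buffer="xommrhmmqmm" (len 11), cursors c1@4 c2@8 c3@11, authorship ..11..22.33
After op 8 (move_left): buffer="xommrhmmqmm" (len 11), cursors c1@3 c2@7 c3@10, authorship ..11..22.33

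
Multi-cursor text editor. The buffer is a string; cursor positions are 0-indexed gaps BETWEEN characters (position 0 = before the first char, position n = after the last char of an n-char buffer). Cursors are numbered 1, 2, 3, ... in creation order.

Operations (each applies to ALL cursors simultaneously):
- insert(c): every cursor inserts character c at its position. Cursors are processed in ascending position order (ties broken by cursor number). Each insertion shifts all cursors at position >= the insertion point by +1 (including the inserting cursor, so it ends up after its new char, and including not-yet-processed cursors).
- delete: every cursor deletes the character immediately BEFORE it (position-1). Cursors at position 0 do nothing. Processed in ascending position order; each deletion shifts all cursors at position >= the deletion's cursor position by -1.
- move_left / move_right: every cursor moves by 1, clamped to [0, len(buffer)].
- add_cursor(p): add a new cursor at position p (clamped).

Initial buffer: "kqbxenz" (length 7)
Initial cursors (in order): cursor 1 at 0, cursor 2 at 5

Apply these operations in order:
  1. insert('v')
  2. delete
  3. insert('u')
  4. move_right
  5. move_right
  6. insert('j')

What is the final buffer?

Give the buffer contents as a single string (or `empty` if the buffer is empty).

After op 1 (insert('v')): buffer="vkqbxevnz" (len 9), cursors c1@1 c2@7, authorship 1.....2..
After op 2 (delete): buffer="kqbxenz" (len 7), cursors c1@0 c2@5, authorship .......
After op 3 (insert('u')): buffer="ukqbxeunz" (len 9), cursors c1@1 c2@7, authorship 1.....2..
After op 4 (move_right): buffer="ukqbxeunz" (len 9), cursors c1@2 c2@8, authorship 1.....2..
After op 5 (move_right): buffer="ukqbxeunz" (len 9), cursors c1@3 c2@9, authorship 1.....2..
After op 6 (insert('j')): buffer="ukqjbxeunzj" (len 11), cursors c1@4 c2@11, authorship 1..1...2..2

Answer: ukqjbxeunzj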